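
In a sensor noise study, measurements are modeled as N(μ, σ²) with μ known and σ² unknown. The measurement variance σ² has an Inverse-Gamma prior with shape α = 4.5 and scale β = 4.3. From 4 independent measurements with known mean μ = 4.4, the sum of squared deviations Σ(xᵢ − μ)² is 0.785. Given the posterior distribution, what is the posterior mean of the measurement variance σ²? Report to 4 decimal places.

With known mean μ and an Inverse-Gamma(α, β) prior on σ², the Normal likelihood is conjugate: posterior is Inv-Gamma(α + n/2, β + Σ(xᵢ−μ)²/2).
Posterior: Inv-Gamma(4.5 + 4/2, 4.3 + 0.785/2) = Inv-Gamma(6.50, 4.6925).
E[σ²|data] = β/(α−1) = 4.6925/5.50 = 0.8532.

0.8532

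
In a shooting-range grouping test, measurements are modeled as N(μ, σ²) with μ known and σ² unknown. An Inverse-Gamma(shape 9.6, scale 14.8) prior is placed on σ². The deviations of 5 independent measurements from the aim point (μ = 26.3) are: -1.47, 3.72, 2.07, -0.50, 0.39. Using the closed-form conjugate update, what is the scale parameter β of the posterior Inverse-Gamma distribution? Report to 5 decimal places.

25.14315

With known mean μ and an Inverse-Gamma(α, β) prior on σ², the Normal likelihood is conjugate: posterior is Inv-Gamma(α + n/2, β + Σ(xᵢ−μ)²/2).
Σ(xᵢ−μ)² = (-1.47)² + (3.72)² + (2.07)² + (-0.50)² + (0.39)² = 20.6863.
Posterior: Inv-Gamma(9.6 + 5/2, 14.8 + 20.6863/2) = Inv-Gamma(12.10, 25.14315).
Posterior β = 25.14315.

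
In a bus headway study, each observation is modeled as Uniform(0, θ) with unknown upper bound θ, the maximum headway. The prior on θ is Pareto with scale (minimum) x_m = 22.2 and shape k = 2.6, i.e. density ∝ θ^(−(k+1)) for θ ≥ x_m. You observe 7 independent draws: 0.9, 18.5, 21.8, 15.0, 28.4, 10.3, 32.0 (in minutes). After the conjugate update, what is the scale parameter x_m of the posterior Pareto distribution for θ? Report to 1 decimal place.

A Pareto(scale x_m, shape k) prior on the upper bound θ of Uniform(0, θ) is conjugate: posterior is Pareto(max(x_m, max xᵢ), k + n).
Sample maximum = 32.0; prior scale x_m = 22.2 → posterior scale = max = 32.0.
Posterior shape = 2.6 + 7 = 9.6.
Posterior scale x_m = 32.0.

32.0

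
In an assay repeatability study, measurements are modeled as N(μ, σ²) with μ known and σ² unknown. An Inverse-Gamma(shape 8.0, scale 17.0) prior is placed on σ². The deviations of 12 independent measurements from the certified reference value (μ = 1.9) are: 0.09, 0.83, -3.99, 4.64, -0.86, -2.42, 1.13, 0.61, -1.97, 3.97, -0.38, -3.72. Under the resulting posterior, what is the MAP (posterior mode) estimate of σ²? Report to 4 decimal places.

With known mean μ and an Inverse-Gamma(α, β) prior on σ², the Normal likelihood is conjugate: posterior is Inv-Gamma(α + n/2, β + Σ(xᵢ−μ)²/2).
Σ(xᵢ−μ)² = (0.09)² + (0.83)² + (-3.99)² + (4.64)² + (-0.86)² + (-2.42)² + (1.13)² + (0.61)² + (-1.97)² + (3.97)² + (-0.38)² + (-3.72)² = 80.0163.
Posterior: Inv-Gamma(8.0 + 12/2, 17.0 + 80.0163/2) = Inv-Gamma(14.00, 57.00815).
Mode = β/(α+1) = 57.00815/15.00 = 3.8005.

3.8005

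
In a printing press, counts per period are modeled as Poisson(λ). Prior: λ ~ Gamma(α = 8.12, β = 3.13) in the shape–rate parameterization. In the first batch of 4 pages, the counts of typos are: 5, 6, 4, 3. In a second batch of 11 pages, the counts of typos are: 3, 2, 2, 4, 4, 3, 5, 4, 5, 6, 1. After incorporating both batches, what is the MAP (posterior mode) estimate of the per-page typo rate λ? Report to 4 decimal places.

3.5367

With a Gamma(shape α, rate β) prior, the Poisson likelihood is conjugate: the posterior is Gamma(α + ΣXᵢ, β + n).
Batch 1: sum of counts S = 18 over n = 4 pages.
After batch 1: Gamma(α+S, β+n) = Gamma(8.12+18, 3.13+4) = Gamma(26.12, 7.13).
Batch 2: sum of counts S = 39 over n = 11 pages.
After batch 2: Gamma(α+S, β+n) = Gamma(26.12+39, 7.13+11) = Gamma(65.12, 18.13).
Mode of Gamma(α,β) for α≥1 is (α−1)/β = 64.12/18.13 = 3.5367.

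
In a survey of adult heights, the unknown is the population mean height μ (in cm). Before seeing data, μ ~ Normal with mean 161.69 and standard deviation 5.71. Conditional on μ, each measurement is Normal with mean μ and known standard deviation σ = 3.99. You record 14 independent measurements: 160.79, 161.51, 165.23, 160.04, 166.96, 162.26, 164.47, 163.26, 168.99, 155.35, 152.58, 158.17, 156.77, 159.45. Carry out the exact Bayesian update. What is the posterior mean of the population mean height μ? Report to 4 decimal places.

161.1496

For Normal data with known variance σ², a Normal(μ₀, σ₀²) prior on μ is conjugate. Posterior precision = 1/σ₀² + n/σ²; posterior mean is the precision-weighted average of μ₀ and x̄.
Σxᵢ = 160.79 + 161.51 + 165.23 + 160.04 + 166.96 + 162.26 + 164.47 + 163.26 + 168.99 + 155.35 + 152.58 + 158.17 + 156.77 + 159.45 = 2255.83, so n·x̄ = 2255.83.
σ₀² = 5.71² = 32.6041, σ² = 3.99² = 15.9201; σ² + n·σ₀² = 15.9201 + 14·32.6041 = 472.3775.
Posterior mean = (μ₀/σ₀² + n·x̄/σ²)/(1/σ₀² + n/σ²) = (σ²·μ₀ + σ₀²·n·x̄)/(σ² + n·σ₀²) = (15.9201·161.69 + 32.6041·2255.83)/472.3775 = 76123.427872/472.3775 = 161.1496.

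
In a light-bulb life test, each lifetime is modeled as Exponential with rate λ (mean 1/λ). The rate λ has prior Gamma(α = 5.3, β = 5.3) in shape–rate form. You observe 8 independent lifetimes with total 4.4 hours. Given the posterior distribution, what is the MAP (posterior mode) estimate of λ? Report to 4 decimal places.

With a Gamma(shape α, rate β) prior on the exponential rate λ, the posterior after n observations with total T = Σxᵢ is Gamma(α+n, β+T).
Posterior: Gamma(5.3+8, 5.3+4.4) = Gamma(13.3, 9.7).
Mode = (α−1)/β = 1.2680.

1.2680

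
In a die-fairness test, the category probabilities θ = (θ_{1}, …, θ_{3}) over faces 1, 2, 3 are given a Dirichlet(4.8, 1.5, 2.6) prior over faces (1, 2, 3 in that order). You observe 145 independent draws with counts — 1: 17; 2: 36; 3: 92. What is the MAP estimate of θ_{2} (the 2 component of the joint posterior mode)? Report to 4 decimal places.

0.2419

The Dirichlet prior is conjugate to the Multinomial likelihood: each posterior αⱼ = prior αⱼ + observed count nⱼ.
Posterior concentration: (21.8, 37.5, 94.6), total = 153.9.
Joint mode component: (α_{2}−1)/(Σα−K) = 36.5/150.9 = 0.2419.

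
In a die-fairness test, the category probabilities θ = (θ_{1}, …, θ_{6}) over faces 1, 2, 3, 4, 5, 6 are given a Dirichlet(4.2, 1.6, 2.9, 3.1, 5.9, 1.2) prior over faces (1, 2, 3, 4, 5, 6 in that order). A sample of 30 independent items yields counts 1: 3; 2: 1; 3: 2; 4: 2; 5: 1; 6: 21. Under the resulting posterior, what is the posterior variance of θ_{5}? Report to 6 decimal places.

The Dirichlet prior is conjugate to the Multinomial likelihood: each posterior αⱼ = prior αⱼ + observed count nⱼ.
Posterior concentration: (7.2, 2.6, 4.9, 5.1, 6.9, 22.2), total = 48.9.
Var[θ_j] = α_j(Σα−α_j)/((Σα)²(Σα+1)) = 6.9·42.0/(48.9²·49.9) = 0.002429.

0.002429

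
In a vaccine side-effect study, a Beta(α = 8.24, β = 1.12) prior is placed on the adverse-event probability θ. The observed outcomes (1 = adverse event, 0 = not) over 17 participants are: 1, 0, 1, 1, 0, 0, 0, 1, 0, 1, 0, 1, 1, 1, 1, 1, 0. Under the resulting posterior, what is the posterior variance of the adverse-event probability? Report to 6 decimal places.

0.007791

The Beta prior is conjugate to a Binomial/Bernoulli likelihood; the update adds successes to α and failures to β.
Posterior: Beta(α+k, β+n−k) = Beta(8.24+10, 1.12+7) = Beta(18.24, 8.12).
Var = αβ/((α+β)²(α+β+1)) = 18.24·8.12/(26.36²·27.36) = 0.007791.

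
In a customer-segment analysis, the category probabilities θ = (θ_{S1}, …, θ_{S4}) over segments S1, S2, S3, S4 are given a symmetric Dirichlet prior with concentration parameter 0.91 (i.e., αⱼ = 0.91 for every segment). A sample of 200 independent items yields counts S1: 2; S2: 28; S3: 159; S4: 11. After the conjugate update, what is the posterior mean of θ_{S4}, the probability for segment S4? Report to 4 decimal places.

0.0585

The Dirichlet prior is conjugate to the Multinomial likelihood: each posterior αⱼ = prior αⱼ + observed count nⱼ.
Posterior concentration: (2.91, 28.91, 159.91, 11.91), total = 203.64.
E[θ_{S4}|data] = α_{S4}/Σα = 11.91/203.64 = 0.0585.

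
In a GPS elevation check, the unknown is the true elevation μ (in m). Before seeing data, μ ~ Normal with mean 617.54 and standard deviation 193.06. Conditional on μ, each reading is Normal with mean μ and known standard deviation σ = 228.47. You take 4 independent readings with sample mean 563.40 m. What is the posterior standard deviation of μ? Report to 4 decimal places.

98.3136

For Normal data with known variance σ², a Normal(μ₀, σ₀²) prior on μ is conjugate. Posterior precision = 1/σ₀² + n/σ²; posterior mean is the precision-weighted average of μ₀ and x̄.
σ₀² = 193.06² = 37272.1636, σ² = 228.47² = 52198.5409; σ² + n·σ₀² = 52198.5409 + 4·37272.1636 = 201287.1953.
Posterior precision = 1/σ₀² + n/σ² = 1/37272.1636 + 4/52198.5409 = (σ² + n·σ₀²)/(σ₀²σ²) = 201287.1953/(37272.1636·52198.5409); posterior variance σₙ² = σ₀²σ²/(σ² + n·σ₀²) = 37272.1636·52198.5409/201287.1953 = 9665.555493.
Posterior SD = √σₙ² = √(37272.1636·52198.5409/201287.1953) = 98.3136.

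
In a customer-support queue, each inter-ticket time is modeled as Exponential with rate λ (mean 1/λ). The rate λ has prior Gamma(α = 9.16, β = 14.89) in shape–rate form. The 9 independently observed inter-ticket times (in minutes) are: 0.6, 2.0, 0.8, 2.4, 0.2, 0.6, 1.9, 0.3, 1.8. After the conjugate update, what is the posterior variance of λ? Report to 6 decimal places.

With a Gamma(shape α, rate β) prior on the exponential rate λ, the posterior after n observations with total T = Σxᵢ is Gamma(α+n, β+T).
Sum of observations T = 10.6 minutes; n = 9.
Posterior: Gamma(9.16+9, 14.89+10.6) = Gamma(18.16, 25.49).
Var = α/β² = 0.027950.

0.027950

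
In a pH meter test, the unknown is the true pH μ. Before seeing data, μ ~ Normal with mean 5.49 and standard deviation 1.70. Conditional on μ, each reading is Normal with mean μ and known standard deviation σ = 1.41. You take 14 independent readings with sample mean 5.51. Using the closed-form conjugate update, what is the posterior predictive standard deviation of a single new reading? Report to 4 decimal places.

1.4572

For Normal data with known variance σ², a Normal(μ₀, σ₀²) prior on μ is conjugate. Posterior precision = 1/σ₀² + n/σ²; posterior mean is the precision-weighted average of μ₀ and x̄.
σ₀² = 1.70² = 2.89, σ² = 1.41² = 1.9881; σ² + n·σ₀² = 1.9881 + 14·2.89 = 42.4481.
Posterior precision = 1/σ₀² + n/σ² = 1/2.89 + 14/1.9881 = (σ² + n·σ₀²)/(σ₀²σ²) = 42.4481/(2.89·1.9881); posterior variance σₙ² = σ₀²σ²/(σ² + n·σ₀²) = 2.89·1.9881/42.4481 = 0.135356.
Predictive variance for one new observation = σₙ² + σ² = 2.89·1.9881/42.4481 + 1.9881 = σ²·(σ₀² + 42.4481)/42.4481 = 1.9881·45.3381/42.4481 = 2.123456; SD = √(1.9881·45.3381/42.4481) = 1.4572.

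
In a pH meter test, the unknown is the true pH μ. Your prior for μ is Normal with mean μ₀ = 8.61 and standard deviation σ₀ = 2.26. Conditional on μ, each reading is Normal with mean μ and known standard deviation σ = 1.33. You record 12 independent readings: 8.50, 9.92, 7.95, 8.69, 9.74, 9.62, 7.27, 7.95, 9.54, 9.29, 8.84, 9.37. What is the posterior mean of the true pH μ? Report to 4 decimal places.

For Normal data with known variance σ², a Normal(μ₀, σ₀²) prior on μ is conjugate. Posterior precision = 1/σ₀² + n/σ²; posterior mean is the precision-weighted average of μ₀ and x̄.
Σxᵢ = 8.50 + 9.92 + 7.95 + 8.69 + 9.74 + 9.62 + 7.27 + 7.95 + 9.54 + 9.29 + 8.84 + 9.37 = 106.68, so n·x̄ = 106.68.
σ₀² = 2.26² = 5.1076, σ² = 1.33² = 1.7689; σ² + n·σ₀² = 1.7689 + 12·5.1076 = 63.0601.
Posterior mean = (μ₀/σ₀² + n·x̄/σ²)/(1/σ₀² + n/σ²) = (σ²·μ₀ + σ₀²·n·x̄)/(σ² + n·σ₀²) = (1.7689·8.61 + 5.1076·106.68)/63.0601 = 560.108997/63.0601 = 8.8821.

8.8821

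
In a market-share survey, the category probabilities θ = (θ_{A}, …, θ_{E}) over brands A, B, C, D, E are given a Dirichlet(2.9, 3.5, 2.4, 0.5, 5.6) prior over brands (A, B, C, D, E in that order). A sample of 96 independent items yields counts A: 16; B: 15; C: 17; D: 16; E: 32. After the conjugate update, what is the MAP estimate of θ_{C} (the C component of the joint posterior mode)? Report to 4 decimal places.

The Dirichlet prior is conjugate to the Multinomial likelihood: each posterior αⱼ = prior αⱼ + observed count nⱼ.
Posterior concentration: (18.9, 18.5, 19.4, 16.5, 37.6), total = 110.9.
Joint mode component: (α_{C}−1)/(Σα−K) = 18.4/105.9 = 0.1737.

0.1737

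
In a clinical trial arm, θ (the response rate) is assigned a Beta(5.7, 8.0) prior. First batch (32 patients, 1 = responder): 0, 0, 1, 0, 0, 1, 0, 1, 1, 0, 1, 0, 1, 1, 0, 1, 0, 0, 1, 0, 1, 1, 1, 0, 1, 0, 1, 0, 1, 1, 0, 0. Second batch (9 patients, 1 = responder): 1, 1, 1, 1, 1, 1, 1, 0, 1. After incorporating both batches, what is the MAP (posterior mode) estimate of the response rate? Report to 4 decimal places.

0.5446

The Beta prior is conjugate to a Binomial/Bernoulli likelihood; the update adds successes to α and failures to β.
After batch 1: Beta(5.7+16, 8.0+16) = Beta(21.7, 24.0).
After batch 2: Beta(21.7+8, 24.0+1) = Beta(29.7, 25.0).
Mode of Beta(a,b) for a,b>1 is (a−1)/(a+b−2) = 28.7/52.7 = 0.5446.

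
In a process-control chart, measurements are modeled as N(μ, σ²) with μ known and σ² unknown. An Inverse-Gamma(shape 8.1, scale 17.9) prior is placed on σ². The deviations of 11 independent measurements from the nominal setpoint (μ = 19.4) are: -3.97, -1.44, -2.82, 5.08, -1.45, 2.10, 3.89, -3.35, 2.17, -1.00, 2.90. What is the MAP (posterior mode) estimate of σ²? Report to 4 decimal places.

4.6020

With known mean μ and an Inverse-Gamma(α, β) prior on σ², the Normal likelihood is conjugate: posterior is Inv-Gamma(α + n/2, β + Σ(xᵢ−μ)²/2).
Σ(xᵢ−μ)² = (-3.97)² + (-1.44)² + (-2.82)² + (5.08)² + (-1.45)² + (2.10)² + (3.89)² + (-3.35)² + (2.17)² + (-1.00)² + (2.90)² = 98.5793.
Posterior: Inv-Gamma(8.1 + 11/2, 17.9 + 98.5793/2) = Inv-Gamma(13.60, 67.18965).
Mode = β/(α+1) = 67.18965/14.60 = 4.6020.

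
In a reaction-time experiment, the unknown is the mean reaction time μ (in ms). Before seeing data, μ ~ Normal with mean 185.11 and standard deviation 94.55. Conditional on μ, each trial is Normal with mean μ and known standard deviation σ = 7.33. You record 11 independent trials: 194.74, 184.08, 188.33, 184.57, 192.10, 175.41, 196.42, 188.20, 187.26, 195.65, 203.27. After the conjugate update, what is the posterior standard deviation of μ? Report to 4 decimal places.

2.2095

For Normal data with known variance σ², a Normal(μ₀, σ₀²) prior on μ is conjugate. Posterior precision = 1/σ₀² + n/σ²; posterior mean is the precision-weighted average of μ₀ and x̄.
σ₀² = 94.55² = 8939.7025, σ² = 7.33² = 53.7289; σ² + n·σ₀² = 53.7289 + 11·8939.7025 = 98390.4564.
Posterior precision = 1/σ₀² + n/σ² = 1/8939.7025 + 11/53.7289 = (σ² + n·σ₀²)/(σ₀²σ²) = 98390.4564/(8939.7025·53.7289); posterior variance σₙ² = σ₀²σ²/(σ² + n·σ₀²) = 8939.7025·53.7289/98390.4564 = 4.881778.
Posterior SD = √σₙ² = √(8939.7025·53.7289/98390.4564) = 2.2095.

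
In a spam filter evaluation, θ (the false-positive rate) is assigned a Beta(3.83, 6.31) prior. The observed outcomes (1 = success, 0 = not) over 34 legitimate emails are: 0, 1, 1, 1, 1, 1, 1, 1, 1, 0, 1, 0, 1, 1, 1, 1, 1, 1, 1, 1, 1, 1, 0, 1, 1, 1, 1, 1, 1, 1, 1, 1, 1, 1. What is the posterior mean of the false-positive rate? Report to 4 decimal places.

0.7664

The Beta prior is conjugate to a Binomial/Bernoulli likelihood; the update adds successes to α and failures to β.
Posterior: Beta(α+k, β+n−k) = Beta(3.83+30, 6.31+4) = Beta(33.83, 10.31).
Posterior mean = α/(α+β) = 33.83/44.14 = 0.7664.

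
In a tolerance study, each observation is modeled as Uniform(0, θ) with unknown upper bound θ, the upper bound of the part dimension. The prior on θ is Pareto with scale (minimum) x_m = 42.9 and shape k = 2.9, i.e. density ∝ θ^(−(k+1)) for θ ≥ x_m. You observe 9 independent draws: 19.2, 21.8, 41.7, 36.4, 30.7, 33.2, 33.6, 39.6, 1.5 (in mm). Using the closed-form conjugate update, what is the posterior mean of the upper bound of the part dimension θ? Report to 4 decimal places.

46.8358

A Pareto(scale x_m, shape k) prior on the upper bound θ of Uniform(0, θ) is conjugate: posterior is Pareto(max(x_m, max xᵢ), k + n).
Sample maximum = 41.7; prior scale x_m = 42.9 → posterior scale = max = 42.9.
Posterior shape = 2.9 + 9 = 11.9.
E[θ|data] = k·x_m/(k−1) = 11.9·42.9/10.9 = 46.8358.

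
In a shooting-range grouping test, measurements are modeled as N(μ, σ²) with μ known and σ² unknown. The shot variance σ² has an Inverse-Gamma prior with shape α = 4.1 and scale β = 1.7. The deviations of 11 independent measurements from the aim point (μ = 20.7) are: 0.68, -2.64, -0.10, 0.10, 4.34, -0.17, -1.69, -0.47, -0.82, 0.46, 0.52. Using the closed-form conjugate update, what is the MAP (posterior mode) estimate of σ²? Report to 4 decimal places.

With known mean μ and an Inverse-Gamma(α, β) prior on σ², the Normal likelihood is conjugate: posterior is Inv-Gamma(α + n/2, β + Σ(xᵢ−μ)²/2).
Σ(xᵢ−μ)² = (0.68)² + (-2.64)² + (-0.10)² + (0.10)² + (4.34)² + (-0.17)² + (-1.69)² + (-0.47)² + (-0.82)² + (0.46)² + (0.52)² = 30.5479.
Posterior: Inv-Gamma(4.1 + 11/2, 1.7 + 30.5479/2) = Inv-Gamma(9.60, 16.97395).
Mode = β/(α+1) = 16.97395/10.60 = 1.6013.

1.6013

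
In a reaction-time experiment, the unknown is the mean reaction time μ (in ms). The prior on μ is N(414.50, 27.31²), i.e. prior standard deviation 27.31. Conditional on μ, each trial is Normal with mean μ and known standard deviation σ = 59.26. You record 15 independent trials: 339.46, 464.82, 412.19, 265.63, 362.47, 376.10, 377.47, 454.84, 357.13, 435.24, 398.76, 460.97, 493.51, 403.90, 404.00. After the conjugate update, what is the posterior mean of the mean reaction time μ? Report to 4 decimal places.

403.7934

For Normal data with known variance σ², a Normal(μ₀, σ₀²) prior on μ is conjugate. Posterior precision = 1/σ₀² + n/σ²; posterior mean is the precision-weighted average of μ₀ and x̄.
Σxᵢ = 339.46 + 464.82 + 412.19 + 265.63 + 362.47 + 376.10 + 377.47 + 454.84 + 357.13 + 435.24 + 398.76 + 460.97 + 493.51 + 403.90 + 404.00 = 6006.49, so n·x̄ = 6006.49.
σ₀² = 27.31² = 745.8361, σ² = 59.26² = 3511.7476; σ² + n·σ₀² = 3511.7476 + 15·745.8361 = 14699.2891.
Posterior mean = (μ₀/σ₀² + n·x̄/σ²)/(1/σ₀² + n/σ²) = (σ²·μ₀ + σ₀²·n·x̄)/(σ² + n·σ₀²) = (3511.7476·414.50 + 745.8361·6006.49)/14699.2891 = 5935476.456489/14699.2891 = 403.7934.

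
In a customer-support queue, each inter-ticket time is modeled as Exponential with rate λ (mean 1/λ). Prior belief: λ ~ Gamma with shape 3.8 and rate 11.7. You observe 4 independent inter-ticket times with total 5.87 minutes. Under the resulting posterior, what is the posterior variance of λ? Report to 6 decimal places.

With a Gamma(shape α, rate β) prior on the exponential rate λ, the posterior after n observations with total T = Σxᵢ is Gamma(α+n, β+T).
Posterior: Gamma(3.8+4, 11.7+5.87) = Gamma(7.8, 17.57).
Var = α/β² = 0.025267.

0.025267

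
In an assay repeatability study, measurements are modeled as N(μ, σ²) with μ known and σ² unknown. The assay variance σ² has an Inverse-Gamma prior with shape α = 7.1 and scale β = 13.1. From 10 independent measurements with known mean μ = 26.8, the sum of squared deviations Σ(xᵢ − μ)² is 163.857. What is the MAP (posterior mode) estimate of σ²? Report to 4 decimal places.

With known mean μ and an Inverse-Gamma(α, β) prior on σ², the Normal likelihood is conjugate: posterior is Inv-Gamma(α + n/2, β + Σ(xᵢ−μ)²/2).
Posterior: Inv-Gamma(7.1 + 10/2, 13.1 + 163.857/2) = Inv-Gamma(12.10, 95.0285).
Mode = β/(α+1) = 95.0285/13.10 = 7.2541.

7.2541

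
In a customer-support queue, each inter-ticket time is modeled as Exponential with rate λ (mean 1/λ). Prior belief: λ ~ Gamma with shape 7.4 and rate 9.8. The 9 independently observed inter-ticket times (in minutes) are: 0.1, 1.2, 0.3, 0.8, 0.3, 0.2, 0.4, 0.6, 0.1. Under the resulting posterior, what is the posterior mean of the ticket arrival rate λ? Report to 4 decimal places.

With a Gamma(shape α, rate β) prior on the exponential rate λ, the posterior after n observations with total T = Σxᵢ is Gamma(α+n, β+T).
Sum of observations T = 4.0 minutes; n = 9.
Posterior: Gamma(7.4+9, 9.8+4.0) = Gamma(16.4, 13.8).
Posterior mean of λ = α/β = 16.4/13.8 = 1.1884.

1.1884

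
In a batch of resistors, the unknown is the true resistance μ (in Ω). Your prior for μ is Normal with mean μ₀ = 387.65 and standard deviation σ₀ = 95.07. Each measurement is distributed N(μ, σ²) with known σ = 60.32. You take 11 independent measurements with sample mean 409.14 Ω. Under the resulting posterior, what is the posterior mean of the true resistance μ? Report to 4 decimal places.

For Normal data with known variance σ², a Normal(μ₀, σ₀²) prior on μ is conjugate. Posterior precision = 1/σ₀² + n/σ²; posterior mean is the precision-weighted average of μ₀ and x̄.
n·x̄ = 11·409.14 = 4500.54.
σ₀² = 95.07² = 9038.3049, σ² = 60.32² = 3638.5024; σ² + n·σ₀² = 3638.5024 + 11·9038.3049 = 103059.8563.
Posterior mean = (μ₀/σ₀² + n·x̄/σ²)/(1/σ₀² + n/σ²) = (σ²·μ₀ + σ₀²·n·x̄)/(σ² + n·σ₀²) = (3638.5024·387.65 + 9038.3049·4500.54)/103059.8563 = 42087718.190006/103059.8563 = 408.3813.

408.3813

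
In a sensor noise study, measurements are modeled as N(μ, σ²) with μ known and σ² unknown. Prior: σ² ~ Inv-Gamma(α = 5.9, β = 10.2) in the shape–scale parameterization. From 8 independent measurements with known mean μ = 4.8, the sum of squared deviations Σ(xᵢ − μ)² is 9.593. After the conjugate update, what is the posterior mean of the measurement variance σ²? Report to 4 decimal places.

With known mean μ and an Inverse-Gamma(α, β) prior on σ², the Normal likelihood is conjugate: posterior is Inv-Gamma(α + n/2, β + Σ(xᵢ−μ)²/2).
Posterior: Inv-Gamma(5.9 + 8/2, 10.2 + 9.593/2) = Inv-Gamma(9.90, 14.9965).
E[σ²|data] = β/(α−1) = 14.9965/8.90 = 1.6850.

1.6850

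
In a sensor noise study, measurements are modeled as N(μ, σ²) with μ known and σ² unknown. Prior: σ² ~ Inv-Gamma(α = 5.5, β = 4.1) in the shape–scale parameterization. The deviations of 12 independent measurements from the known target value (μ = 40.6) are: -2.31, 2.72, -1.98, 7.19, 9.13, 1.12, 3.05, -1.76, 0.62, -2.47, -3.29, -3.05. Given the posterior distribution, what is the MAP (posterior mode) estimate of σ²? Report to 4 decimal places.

8.0070

With known mean μ and an Inverse-Gamma(α, β) prior on σ², the Normal likelihood is conjugate: posterior is Inv-Gamma(α + n/2, β + Σ(xᵢ−μ)²/2).
Σ(xᵢ−μ)² = (-2.31)² + (2.72)² + (-1.98)² + (7.19)² + (9.13)² + (1.12)² + (3.05)² + (-1.76)² + (0.62)² + (-2.47)² + (-3.29)² + (-3.05)² = 191.9743.
Posterior: Inv-Gamma(5.5 + 12/2, 4.1 + 191.9743/2) = Inv-Gamma(11.50, 100.08715).
Mode = β/(α+1) = 100.08715/12.50 = 8.0070.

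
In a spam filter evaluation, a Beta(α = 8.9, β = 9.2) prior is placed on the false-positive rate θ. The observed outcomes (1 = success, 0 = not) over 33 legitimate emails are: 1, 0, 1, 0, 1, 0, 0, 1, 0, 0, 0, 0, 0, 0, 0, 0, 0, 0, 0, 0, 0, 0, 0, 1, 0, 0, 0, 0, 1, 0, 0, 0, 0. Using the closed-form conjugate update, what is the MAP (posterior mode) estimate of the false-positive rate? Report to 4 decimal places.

0.2831

The Beta prior is conjugate to a Binomial/Bernoulli likelihood; the update adds successes to α and failures to β.
Posterior: Beta(α+k, β+n−k) = Beta(8.9+6, 9.2+27) = Beta(14.9, 36.2).
Mode of Beta(a,b) for a,b>1 is (a−1)/(a+b−2) = 13.9/49.1 = 0.2831.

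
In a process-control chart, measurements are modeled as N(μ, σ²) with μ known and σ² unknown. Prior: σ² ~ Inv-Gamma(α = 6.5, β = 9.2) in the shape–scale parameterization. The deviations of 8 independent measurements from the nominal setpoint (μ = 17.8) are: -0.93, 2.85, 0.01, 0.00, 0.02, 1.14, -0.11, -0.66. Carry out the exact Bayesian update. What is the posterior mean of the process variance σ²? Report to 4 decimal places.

With known mean μ and an Inverse-Gamma(α, β) prior on σ², the Normal likelihood is conjugate: posterior is Inv-Gamma(α + n/2, β + Σ(xᵢ−μ)²/2).
Σ(xᵢ−μ)² = (-0.93)² + (2.85)² + (0.01)² + (0.00)² + (0.02)² + (1.14)² + (-0.11)² + (-0.66)² = 10.7352.
Posterior: Inv-Gamma(6.5 + 8/2, 9.2 + 10.7352/2) = Inv-Gamma(10.50, 14.56760).
E[σ²|data] = β/(α−1) = 14.56760/9.50 = 1.5334.

1.5334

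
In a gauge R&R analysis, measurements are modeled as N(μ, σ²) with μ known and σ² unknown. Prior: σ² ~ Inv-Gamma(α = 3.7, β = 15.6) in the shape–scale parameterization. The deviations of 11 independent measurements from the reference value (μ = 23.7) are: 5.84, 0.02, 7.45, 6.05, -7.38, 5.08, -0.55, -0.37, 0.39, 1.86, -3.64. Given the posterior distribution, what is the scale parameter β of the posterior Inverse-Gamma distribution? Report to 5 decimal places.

127.49125

With known mean μ and an Inverse-Gamma(α, β) prior on σ², the Normal likelihood is conjugate: posterior is Inv-Gamma(α + n/2, β + Σ(xᵢ−μ)²/2).
Σ(xᵢ−μ)² = (5.84)² + (0.02)² + (7.45)² + (6.05)² + (-7.38)² + (5.08)² + (-0.55)² + (-0.37)² + (0.39)² + (1.86)² + (-3.64)² = 223.7825.
Posterior: Inv-Gamma(3.7 + 11/2, 15.6 + 223.7825/2) = Inv-Gamma(9.20, 127.49125).
Posterior β = 127.49125.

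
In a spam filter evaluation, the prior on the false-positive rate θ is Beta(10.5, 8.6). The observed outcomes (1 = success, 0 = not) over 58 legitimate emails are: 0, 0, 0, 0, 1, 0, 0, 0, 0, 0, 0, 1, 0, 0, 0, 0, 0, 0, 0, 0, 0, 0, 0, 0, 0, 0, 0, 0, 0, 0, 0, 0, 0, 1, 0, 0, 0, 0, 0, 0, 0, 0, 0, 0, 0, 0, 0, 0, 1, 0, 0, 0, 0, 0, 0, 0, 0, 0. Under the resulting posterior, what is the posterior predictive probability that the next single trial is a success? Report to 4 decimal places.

The Beta prior is conjugate to a Binomial/Bernoulli likelihood; the update adds successes to α and failures to β.
Posterior: Beta(α+k, β+n−k) = Beta(10.5+4, 8.6+54) = Beta(14.5, 62.6).
For a single future Bernoulli trial, P(success | data) = α/(α+β) = 0.1881.

0.1881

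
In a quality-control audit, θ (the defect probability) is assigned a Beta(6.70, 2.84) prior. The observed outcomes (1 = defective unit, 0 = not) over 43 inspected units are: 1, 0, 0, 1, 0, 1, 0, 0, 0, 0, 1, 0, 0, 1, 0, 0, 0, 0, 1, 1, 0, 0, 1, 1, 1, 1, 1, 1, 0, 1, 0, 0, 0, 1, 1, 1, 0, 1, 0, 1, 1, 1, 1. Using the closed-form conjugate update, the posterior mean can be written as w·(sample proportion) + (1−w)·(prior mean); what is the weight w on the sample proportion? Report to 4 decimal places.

0.8184

The Beta prior is conjugate to a Binomial/Bernoulli likelihood; the update adds successes to α and failures to β.
Posterior mean = (α₀+k)/(α₀+β₀+n) = [n/(α₀+β₀+n)]·(k/n) + [(α₀+β₀)/(α₀+β₀+n)]·α₀/(α₀+β₀), so only n and the prior enter the weight.
The weight on the data is w = n/(α₀+β₀+n) = 43/(6.70+2.84+43) = 43/52.54 = 0.8184.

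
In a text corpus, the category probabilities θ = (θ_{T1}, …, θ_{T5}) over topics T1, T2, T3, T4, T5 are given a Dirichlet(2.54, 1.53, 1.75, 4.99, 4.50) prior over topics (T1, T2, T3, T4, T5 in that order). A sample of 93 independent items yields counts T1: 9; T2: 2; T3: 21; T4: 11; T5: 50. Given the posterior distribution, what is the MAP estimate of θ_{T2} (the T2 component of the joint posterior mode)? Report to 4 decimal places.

0.0245

The Dirichlet prior is conjugate to the Multinomial likelihood: each posterior αⱼ = prior αⱼ + observed count nⱼ.
Posterior concentration: (11.54, 3.53, 22.75, 15.99, 54.50), total = 108.31.
Joint mode component: (α_{T2}−1)/(Σα−K) = 2.53/103.31 = 0.0245.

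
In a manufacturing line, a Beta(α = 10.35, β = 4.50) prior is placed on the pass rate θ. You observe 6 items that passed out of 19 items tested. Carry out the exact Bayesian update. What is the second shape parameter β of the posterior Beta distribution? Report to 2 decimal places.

The Beta prior is conjugate to a Binomial/Bernoulli likelihood; the update adds successes to α and failures to β.
Posterior: Beta(α+k, β+n−k) = Beta(10.35+6, 4.50+13) = Beta(16.35, 17.50).
Posterior β = 17.50.

17.50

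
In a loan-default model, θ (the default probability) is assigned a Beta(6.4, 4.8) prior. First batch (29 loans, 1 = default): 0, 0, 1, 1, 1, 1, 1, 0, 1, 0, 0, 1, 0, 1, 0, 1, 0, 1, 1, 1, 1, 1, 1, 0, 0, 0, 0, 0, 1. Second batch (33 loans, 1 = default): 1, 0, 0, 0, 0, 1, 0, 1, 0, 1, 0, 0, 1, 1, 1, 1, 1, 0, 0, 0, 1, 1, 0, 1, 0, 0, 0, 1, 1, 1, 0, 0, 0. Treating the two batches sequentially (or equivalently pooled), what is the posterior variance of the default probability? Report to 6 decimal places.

The Beta prior is conjugate to a Binomial/Bernoulli likelihood; the update adds successes to α and failures to β.
After batch 1: Beta(6.4+16, 4.8+13) = Beta(22.4, 17.8).
After batch 2: Beta(22.4+15, 17.8+18) = Beta(37.4, 35.8).
Var = αβ/((α+β)²(α+β+1)) = 37.4·35.8/(73.2²·74.2) = 0.003368.

0.003368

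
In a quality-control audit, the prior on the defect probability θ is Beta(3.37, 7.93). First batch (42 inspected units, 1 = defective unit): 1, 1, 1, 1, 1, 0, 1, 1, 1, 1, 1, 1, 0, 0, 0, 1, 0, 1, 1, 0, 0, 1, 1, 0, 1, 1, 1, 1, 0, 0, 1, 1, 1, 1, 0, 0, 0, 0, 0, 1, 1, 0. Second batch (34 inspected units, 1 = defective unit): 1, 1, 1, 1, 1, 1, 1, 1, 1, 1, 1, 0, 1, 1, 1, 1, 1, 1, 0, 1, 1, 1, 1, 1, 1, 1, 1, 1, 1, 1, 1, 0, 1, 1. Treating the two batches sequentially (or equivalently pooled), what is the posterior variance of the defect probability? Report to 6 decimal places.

0.002416

The Beta prior is conjugate to a Binomial/Bernoulli likelihood; the update adds successes to α and failures to β.
After batch 1: Beta(3.37+26, 7.93+16) = Beta(29.37, 23.93).
After batch 2: Beta(29.37+31, 23.93+3) = Beta(60.37, 26.93).
Var = αβ/((α+β)²(α+β+1)) = 60.37·26.93/(87.30²·88.30) = 0.002416.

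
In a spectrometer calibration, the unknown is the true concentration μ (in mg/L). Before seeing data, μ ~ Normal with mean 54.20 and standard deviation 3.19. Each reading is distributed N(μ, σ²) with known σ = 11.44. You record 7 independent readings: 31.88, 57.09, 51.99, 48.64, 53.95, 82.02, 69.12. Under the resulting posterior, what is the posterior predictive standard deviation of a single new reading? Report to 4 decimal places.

11.7245

For Normal data with known variance σ², a Normal(μ₀, σ₀²) prior on μ is conjugate. Posterior precision = 1/σ₀² + n/σ²; posterior mean is the precision-weighted average of μ₀ and x̄.
σ₀² = 3.19² = 10.1761, σ² = 11.44² = 130.8736; σ² + n·σ₀² = 130.8736 + 7·10.1761 = 202.1063.
Posterior precision = 1/σ₀² + n/σ² = 1/10.1761 + 7/130.8736 = (σ² + n·σ₀²)/(σ₀²σ²) = 202.1063/(10.1761·130.8736); posterior variance σₙ² = σ₀²σ²/(σ² + n·σ₀²) = 10.1761·130.8736/202.1063 = 6.589517.
Predictive variance for one new observation = σₙ² + σ² = 10.1761·130.8736/202.1063 + 130.8736 = σ²·(σ₀² + 202.1063)/202.1063 = 130.8736·212.2824/202.1063 = 137.463117; SD = √(130.8736·212.2824/202.1063) = 11.7245.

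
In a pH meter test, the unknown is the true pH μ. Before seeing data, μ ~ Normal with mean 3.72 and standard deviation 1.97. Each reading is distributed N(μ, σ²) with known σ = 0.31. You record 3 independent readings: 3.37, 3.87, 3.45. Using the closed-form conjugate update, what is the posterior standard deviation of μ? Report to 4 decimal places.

For Normal data with known variance σ², a Normal(μ₀, σ₀²) prior on μ is conjugate. Posterior precision = 1/σ₀² + n/σ²; posterior mean is the precision-weighted average of μ₀ and x̄.
σ₀² = 1.97² = 3.8809, σ² = 0.31² = 0.0961; σ² + n·σ₀² = 0.0961 + 3·3.8809 = 11.7388.
Posterior precision = 1/σ₀² + n/σ² = 1/3.8809 + 3/0.0961 = (σ² + n·σ₀²)/(σ₀²σ²) = 11.7388/(3.8809·0.0961); posterior variance σₙ² = σ₀²σ²/(σ² + n·σ₀²) = 3.8809·0.0961/11.7388 = 0.031771.
Posterior SD = √σₙ² = √(3.8809·0.0961/11.7388) = 0.1782.

0.1782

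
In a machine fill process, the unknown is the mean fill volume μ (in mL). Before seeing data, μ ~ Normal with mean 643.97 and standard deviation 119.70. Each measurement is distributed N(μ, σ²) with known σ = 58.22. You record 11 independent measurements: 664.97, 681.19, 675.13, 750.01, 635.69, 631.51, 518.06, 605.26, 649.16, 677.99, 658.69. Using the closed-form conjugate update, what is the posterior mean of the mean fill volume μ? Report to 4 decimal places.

649.6648

For Normal data with known variance σ², a Normal(μ₀, σ₀²) prior on μ is conjugate. Posterior precision = 1/σ₀² + n/σ²; posterior mean is the precision-weighted average of μ₀ and x̄.
Σxᵢ = 664.97 + 681.19 + 675.13 + 750.01 + 635.69 + 631.51 + 518.06 + 605.26 + 649.16 + 677.99 + 658.69 = 7147.66, so n·x̄ = 7147.66.
σ₀² = 119.70² = 14328.09, σ² = 58.22² = 3389.5684; σ² + n·σ₀² = 3389.5684 + 11·14328.09 = 160998.5584.
Posterior mean = (μ₀/σ₀² + n·x̄/σ²)/(1/σ₀² + n/σ²) = (σ²·μ₀ + σ₀²·n·x̄)/(σ² + n·σ₀²) = (3389.5684·643.97 + 14328.09·7147.66)/160998.5584 = 104595096.131948/160998.5584 = 649.6648.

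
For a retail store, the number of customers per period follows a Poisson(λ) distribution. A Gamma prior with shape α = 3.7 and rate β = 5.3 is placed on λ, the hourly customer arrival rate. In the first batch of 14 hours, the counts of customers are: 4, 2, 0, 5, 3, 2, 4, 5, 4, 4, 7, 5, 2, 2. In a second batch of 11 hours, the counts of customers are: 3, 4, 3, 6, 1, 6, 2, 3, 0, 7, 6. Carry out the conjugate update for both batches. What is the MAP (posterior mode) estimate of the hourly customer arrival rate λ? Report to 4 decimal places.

3.0594

With a Gamma(shape α, rate β) prior, the Poisson likelihood is conjugate: the posterior is Gamma(α + ΣXᵢ, β + n).
Batch 1: sum of counts S = 49 over n = 14 hours.
After batch 1: Gamma(α+S, β+n) = Gamma(3.7+49, 5.3+14) = Gamma(52.7, 19.3).
Batch 2: sum of counts S = 41 over n = 11 hours.
After batch 2: Gamma(α+S, β+n) = Gamma(52.7+41, 19.3+11) = Gamma(93.7, 30.3).
Mode of Gamma(α,β) for α≥1 is (α−1)/β = 92.7/30.3 = 3.0594.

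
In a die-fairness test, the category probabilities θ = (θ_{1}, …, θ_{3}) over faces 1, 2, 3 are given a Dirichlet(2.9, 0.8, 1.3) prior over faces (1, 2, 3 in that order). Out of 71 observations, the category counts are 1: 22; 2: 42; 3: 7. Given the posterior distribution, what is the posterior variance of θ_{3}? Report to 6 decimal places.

0.001263

The Dirichlet prior is conjugate to the Multinomial likelihood: each posterior αⱼ = prior αⱼ + observed count nⱼ.
Posterior concentration: (24.9, 42.8, 8.3), total = 76.0.
Var[θ_j] = α_j(Σα−α_j)/((Σα)²(Σα+1)) = 8.3·67.7/(76.0²·77.0) = 0.001263.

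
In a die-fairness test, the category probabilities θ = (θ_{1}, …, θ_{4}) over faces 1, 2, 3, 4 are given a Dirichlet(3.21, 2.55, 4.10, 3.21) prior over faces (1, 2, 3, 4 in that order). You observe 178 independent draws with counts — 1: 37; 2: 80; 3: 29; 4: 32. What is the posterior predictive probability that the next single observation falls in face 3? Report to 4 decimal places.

0.1732

The Dirichlet prior is conjugate to the Multinomial likelihood: each posterior αⱼ = prior αⱼ + observed count nⱼ.
Posterior concentration: (40.21, 82.55, 33.10, 35.21), total = 191.07.
P(next = 3 | data) = α_{3}/Σα = 0.1732.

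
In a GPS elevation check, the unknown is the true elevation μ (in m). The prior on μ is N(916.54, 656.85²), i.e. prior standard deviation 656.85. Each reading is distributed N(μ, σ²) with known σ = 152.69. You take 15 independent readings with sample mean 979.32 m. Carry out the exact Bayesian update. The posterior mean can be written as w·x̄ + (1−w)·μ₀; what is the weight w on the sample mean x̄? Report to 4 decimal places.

For Normal data with known variance σ², a Normal(μ₀, σ₀²) prior on μ is conjugate. Posterior precision = 1/σ₀² + n/σ²; posterior mean is the precision-weighted average of μ₀ and x̄.
σ₀² = 656.85² = 431451.9225, σ² = 152.69² = 23314.2361. Prior precision 1/σ₀² = 1/431451.9225; data precision n/σ² = 15/23314.2361.
w = (n/σ²)/(1/σ₀² + n/σ²) = n·σ₀²/(σ² + n·σ₀²) = 15·431451.9225/(23314.2361 + 15·431451.9225) = 6471778.8375/6495093.0736 = 0.9964.

0.9964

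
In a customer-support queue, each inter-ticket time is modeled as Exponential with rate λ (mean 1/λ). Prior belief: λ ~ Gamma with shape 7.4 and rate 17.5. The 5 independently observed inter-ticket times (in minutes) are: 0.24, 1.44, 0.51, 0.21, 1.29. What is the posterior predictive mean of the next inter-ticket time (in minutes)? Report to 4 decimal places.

1.8588

With a Gamma(shape α, rate β) prior on the exponential rate λ, the posterior after n observations with total T = Σxᵢ is Gamma(α+n, β+T).
Sum of observations T = 3.69 minutes; n = 5.
Posterior: Gamma(7.4+5, 17.5+3.69) = Gamma(12.4, 21.19).
The predictive distribution for the next observation is Lomax; its mean is β/(α−1) = 21.19/11.4 = 1.8588.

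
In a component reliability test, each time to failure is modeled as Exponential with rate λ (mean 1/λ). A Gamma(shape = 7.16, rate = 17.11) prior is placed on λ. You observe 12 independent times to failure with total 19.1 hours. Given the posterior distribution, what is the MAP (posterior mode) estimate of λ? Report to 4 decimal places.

0.5015

With a Gamma(shape α, rate β) prior on the exponential rate λ, the posterior after n observations with total T = Σxᵢ is Gamma(α+n, β+T).
Posterior: Gamma(7.16+12, 17.11+19.1) = Gamma(19.16, 36.21).
Mode = (α−1)/β = 0.5015.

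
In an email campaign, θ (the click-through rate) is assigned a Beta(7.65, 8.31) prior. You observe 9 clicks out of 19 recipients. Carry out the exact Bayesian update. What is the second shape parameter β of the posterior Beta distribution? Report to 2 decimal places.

18.31

The Beta prior is conjugate to a Binomial/Bernoulli likelihood; the update adds successes to α and failures to β.
Posterior: Beta(α+k, β+n−k) = Beta(7.65+9, 8.31+10) = Beta(16.65, 18.31).
Posterior β = 18.31.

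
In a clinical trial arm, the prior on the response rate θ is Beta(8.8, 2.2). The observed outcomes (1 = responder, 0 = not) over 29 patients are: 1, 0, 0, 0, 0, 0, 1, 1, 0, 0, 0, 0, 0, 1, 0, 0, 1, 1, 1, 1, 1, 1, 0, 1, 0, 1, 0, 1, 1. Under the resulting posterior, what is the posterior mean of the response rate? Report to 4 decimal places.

The Beta prior is conjugate to a Binomial/Bernoulli likelihood; the update adds successes to α and failures to β.
Posterior: Beta(α+k, β+n−k) = Beta(8.8+14, 2.2+15) = Beta(22.8, 17.2).
Posterior mean = α/(α+β) = 22.8/40.0 = 0.5700.

0.5700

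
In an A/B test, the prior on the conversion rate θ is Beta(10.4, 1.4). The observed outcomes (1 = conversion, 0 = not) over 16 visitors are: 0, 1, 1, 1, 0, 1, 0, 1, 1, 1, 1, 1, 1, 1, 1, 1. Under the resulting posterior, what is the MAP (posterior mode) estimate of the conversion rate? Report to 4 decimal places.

The Beta prior is conjugate to a Binomial/Bernoulli likelihood; the update adds successes to α and failures to β.
Posterior: Beta(α+k, β+n−k) = Beta(10.4+13, 1.4+3) = Beta(23.4, 4.4).
Mode of Beta(a,b) for a,b>1 is (a−1)/(a+b−2) = 22.4/25.8 = 0.8682.

0.8682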